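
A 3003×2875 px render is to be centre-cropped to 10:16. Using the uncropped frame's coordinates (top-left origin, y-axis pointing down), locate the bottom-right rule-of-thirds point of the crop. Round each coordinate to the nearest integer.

3003/2875 > 10/16, so the 10:16 crop keeps the full height 2875 and trims width to 2875 × 10/16 = 1796.88 px.
Left offset = (3003 − 1796.88)/2 = 603.06 px; top offset = 0.
Bottom-right is two-thirds across and two-thirds down within the crop:
x = 603.06 + 2 × 1796.88/3 ≈ 1801; y = 0.00 + 2 × 2875.00/3 ≈ 1917.

(1801, 1917)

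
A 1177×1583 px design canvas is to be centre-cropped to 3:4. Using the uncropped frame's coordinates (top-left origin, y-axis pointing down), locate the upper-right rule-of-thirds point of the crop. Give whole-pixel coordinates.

x = 785 px, y = 530 px

1177/1583 < 3/4, so the 3:4 crop keeps the full width 1177 and trims height to 1177 × 4/3 = 1569.33 px.
Top offset = (1583 − 1569.33)/2 = 6.83 px; left offset = 0.
Upper-right is two-thirds across and one-third down within the crop:
x = 0.00 + 2 × 1177.00/3 ≈ 785; y = 6.83 + 1 × 1569.33/3 ≈ 530.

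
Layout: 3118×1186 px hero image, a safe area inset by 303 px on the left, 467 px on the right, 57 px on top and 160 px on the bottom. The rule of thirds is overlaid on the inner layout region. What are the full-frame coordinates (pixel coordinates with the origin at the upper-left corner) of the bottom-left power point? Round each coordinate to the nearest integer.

x = 1086 px, y = 703 px

Content width = 3118 − 303 − 467 = 2348 px; content height = 1186 − 57 − 160 = 969 px.
Bottom-left is one-third across and two-thirds down within the inner layout region.
x = 303 + 1 × 2348/3 = 303 + 782.67 ≈ 1086
y = 57 + 2 × 969/3 = 57 + 646.00 ≈ 703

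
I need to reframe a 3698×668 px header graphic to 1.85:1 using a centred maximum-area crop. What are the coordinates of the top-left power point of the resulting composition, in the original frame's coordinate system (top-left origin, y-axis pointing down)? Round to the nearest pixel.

(1643, 223)

3698/668 > 1.85/1, so the 1.85:1 crop keeps the full height 668 and trims width to 668 × 1.85/1 = 1235.80 px.
Left offset = (3698 − 1235.80)/2 = 1231.10 px; top offset = 0.
Top-left is one-third across and one-third down within the crop:
x = 1231.10 + 1 × 1235.80/3 ≈ 1643; y = 0.00 + 1 × 668.00/3 ≈ 223.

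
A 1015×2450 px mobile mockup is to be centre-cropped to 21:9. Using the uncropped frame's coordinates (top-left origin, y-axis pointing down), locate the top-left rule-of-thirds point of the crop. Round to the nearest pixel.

1015/2450 < 21/9, so the 21:9 crop keeps the full width 1015 and trims height to 1015 × 9/21 = 435.00 px.
Top offset = (2450 − 435.00)/2 = 1007.50 px; left offset = 0.
Top-left is one-third across and one-third down within the crop:
x = 0.00 + 1 × 1015.00/3 ≈ 338; y = 1007.50 + 1 × 435.00/3 ≈ 1153.

(338, 1153)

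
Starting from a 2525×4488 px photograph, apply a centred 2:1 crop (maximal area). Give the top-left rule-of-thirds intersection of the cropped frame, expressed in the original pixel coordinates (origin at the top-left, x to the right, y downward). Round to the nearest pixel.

x = 842 px, y = 2034 px

2525/4488 < 2/1, so the 2:1 crop keeps the full width 2525 and trims height to 2525 × 1/2 = 1262.50 px.
Top offset = (4488 − 1262.50)/2 = 1612.75 px; left offset = 0.
Top-left is one-third across and one-third down within the crop:
x = 0.00 + 1 × 2525.00/3 ≈ 842; y = 1612.75 + 1 × 1262.50/3 ≈ 2034.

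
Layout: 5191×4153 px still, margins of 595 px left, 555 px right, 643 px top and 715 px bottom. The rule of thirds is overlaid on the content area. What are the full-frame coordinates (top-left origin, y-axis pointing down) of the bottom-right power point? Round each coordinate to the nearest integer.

Content width = 5191 − 595 − 555 = 4041 px; content height = 4153 − 643 − 715 = 2795 px.
Bottom-right is two-thirds across and two-thirds down within the content area.
x = 595 + 2 × 4041/3 = 595 + 2694.00 ≈ 3289
y = 643 + 2 × 2795/3 = 643 + 1863.33 ≈ 2506

x = 3289 px, y = 2506 px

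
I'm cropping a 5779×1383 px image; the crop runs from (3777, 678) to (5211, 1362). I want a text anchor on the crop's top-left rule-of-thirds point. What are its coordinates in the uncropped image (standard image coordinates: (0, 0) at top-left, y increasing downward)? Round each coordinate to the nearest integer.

x = 4255 px, y = 906 px

Crop width = 5211 − 3777 = 1434 px; one third is 478.00 px.
Crop height = 1362 − 678 = 684 px; one third is 228.00 px.
The top-left point is one-third across and one-third down within the crop:
x = 3777 + 1 × 478.00 ≈ 4255; y = 678 + 1 × 228.00 ≈ 906.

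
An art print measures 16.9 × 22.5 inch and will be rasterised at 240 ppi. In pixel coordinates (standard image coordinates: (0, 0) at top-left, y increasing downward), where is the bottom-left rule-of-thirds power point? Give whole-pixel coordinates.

x = 1352 px, y = 3600 px

In pixels the canvas is 16.9 × 240 = 4056 wide and 22.5 × 240 = 5400 tall.
The bottom-left point is one-third across and two-thirds down:
x = 1 × 4056/3 ≈ 1352; y = 2 × 5400/3 ≈ 3600.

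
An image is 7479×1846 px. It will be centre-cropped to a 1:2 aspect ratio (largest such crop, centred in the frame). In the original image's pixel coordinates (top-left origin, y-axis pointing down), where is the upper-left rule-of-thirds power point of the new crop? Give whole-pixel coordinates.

7479/1846 > 1/2, so the 1:2 crop keeps the full height 1846 and trims width to 1846 × 1/2 = 923.00 px.
Left offset = (7479 − 923.00)/2 = 3278.00 px; top offset = 0.
Upper-left is one-third across and one-third down within the crop:
x = 3278.00 + 1 × 923.00/3 ≈ 3586; y = 0.00 + 1 × 1846.00/3 ≈ 615.

(3586, 615)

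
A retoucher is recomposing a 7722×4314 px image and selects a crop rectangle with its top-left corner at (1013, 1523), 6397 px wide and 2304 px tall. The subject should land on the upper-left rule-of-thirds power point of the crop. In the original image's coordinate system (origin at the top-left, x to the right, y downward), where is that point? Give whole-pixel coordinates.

x = 3145 px, y = 2291 px

One third of the crop width 6397 is 2132.33 px.
One third of the crop height 2304 is 768.00 px.
The upper-left point is one-third across and one-third down within the crop:
x = 1013 + 1 × 2132.33 ≈ 3145; y = 1523 + 1 × 768.00 ≈ 2291.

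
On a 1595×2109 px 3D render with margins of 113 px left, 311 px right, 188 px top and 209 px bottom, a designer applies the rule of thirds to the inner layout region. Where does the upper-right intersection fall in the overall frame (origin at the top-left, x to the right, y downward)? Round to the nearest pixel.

(894, 759)

Content width = 1595 − 113 − 311 = 1171 px; content height = 2109 − 188 − 209 = 1712 px.
Upper-right is two-thirds across and one-third down within the inner layout region.
x = 113 + 2 × 1171/3 = 113 + 780.67 ≈ 894
y = 188 + 1 × 1712/3 = 188 + 570.67 ≈ 759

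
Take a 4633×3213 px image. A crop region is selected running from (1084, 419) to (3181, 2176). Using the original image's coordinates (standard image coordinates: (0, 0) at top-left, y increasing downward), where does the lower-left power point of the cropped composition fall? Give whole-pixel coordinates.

(1783, 1590)

Crop width = 3181 − 1084 = 2097 px; one third is 699.00 px.
Crop height = 2176 − 419 = 1757 px; one third is 585.67 px.
The lower-left point is one-third across and two-thirds down within the crop:
x = 1084 + 1 × 699.00 ≈ 1783; y = 419 + 2 × 585.67 ≈ 1590.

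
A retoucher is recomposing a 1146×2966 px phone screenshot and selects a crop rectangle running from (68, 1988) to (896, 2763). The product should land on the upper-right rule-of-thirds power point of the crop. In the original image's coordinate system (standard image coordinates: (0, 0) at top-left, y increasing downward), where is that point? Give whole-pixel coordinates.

(620, 2246)

Crop width = 896 − 68 = 828 px; one third is 276.00 px.
Crop height = 2763 − 1988 = 775 px; one third is 258.33 px.
The upper-right point is two-thirds across and one-third down within the crop:
x = 68 + 2 × 276.00 ≈ 620; y = 1988 + 1 × 258.33 ≈ 2246.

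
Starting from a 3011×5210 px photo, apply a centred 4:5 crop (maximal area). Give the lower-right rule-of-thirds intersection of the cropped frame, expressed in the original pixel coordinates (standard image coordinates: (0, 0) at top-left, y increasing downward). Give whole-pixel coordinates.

(2007, 3232)

3011/5210 < 4/5, so the 4:5 crop keeps the full width 3011 and trims height to 3011 × 5/4 = 3763.75 px.
Top offset = (5210 − 3763.75)/2 = 723.12 px; left offset = 0.
Lower-right is two-thirds across and two-thirds down within the crop:
x = 0.00 + 2 × 3011.00/3 ≈ 2007; y = 723.12 + 2 × 3763.75/3 ≈ 3232.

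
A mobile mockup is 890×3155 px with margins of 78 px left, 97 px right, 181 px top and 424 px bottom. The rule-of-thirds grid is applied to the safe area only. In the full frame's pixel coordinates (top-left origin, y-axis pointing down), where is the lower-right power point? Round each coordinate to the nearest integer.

(555, 1881)

Content width = 890 − 78 − 97 = 715 px; content height = 3155 − 181 − 424 = 2550 px.
Lower-right is two-thirds across and two-thirds down within the safe area.
x = 78 + 2 × 715/3 = 78 + 476.67 ≈ 555
y = 181 + 2 × 2550/3 = 181 + 1700.00 ≈ 1881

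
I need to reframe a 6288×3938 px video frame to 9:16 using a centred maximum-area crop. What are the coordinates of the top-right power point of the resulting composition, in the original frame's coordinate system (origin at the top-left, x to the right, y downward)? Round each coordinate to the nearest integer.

6288/3938 > 9/16, so the 9:16 crop keeps the full height 3938 and trims width to 3938 × 9/16 = 2215.12 px.
Left offset = (6288 − 2215.12)/2 = 2036.44 px; top offset = 0.
Top-right is two-thirds across and one-third down within the crop:
x = 2036.44 + 2 × 2215.12/3 ≈ 3513; y = 0.00 + 1 × 3938.00/3 ≈ 1313.

x = 3513 px, y = 1313 px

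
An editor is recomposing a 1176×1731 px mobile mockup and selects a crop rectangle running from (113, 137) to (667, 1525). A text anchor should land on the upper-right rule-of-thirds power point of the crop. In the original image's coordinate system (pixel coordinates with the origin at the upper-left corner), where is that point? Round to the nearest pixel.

Crop width = 667 − 113 = 554 px; one third is 184.67 px.
Crop height = 1525 − 137 = 1388 px; one third is 462.67 px.
The upper-right point is two-thirds across and one-third down within the crop:
x = 113 + 2 × 184.67 ≈ 482; y = 137 + 1 × 462.67 ≈ 600.

(482, 600)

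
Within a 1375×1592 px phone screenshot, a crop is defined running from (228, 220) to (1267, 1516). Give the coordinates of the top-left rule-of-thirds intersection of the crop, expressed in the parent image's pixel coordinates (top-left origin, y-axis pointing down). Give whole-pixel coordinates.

(574, 652)

Crop width = 1267 − 228 = 1039 px; one third is 346.33 px.
Crop height = 1516 − 220 = 1296 px; one third is 432.00 px.
The top-left point is one-third across and one-third down within the crop:
x = 228 + 1 × 346.33 ≈ 574; y = 220 + 1 × 432.00 ≈ 652.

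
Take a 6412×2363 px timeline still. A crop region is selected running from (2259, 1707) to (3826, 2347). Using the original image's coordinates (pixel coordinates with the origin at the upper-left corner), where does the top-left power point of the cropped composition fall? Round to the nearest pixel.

Crop width = 3826 − 2259 = 1567 px; one third is 522.33 px.
Crop height = 2347 − 1707 = 640 px; one third is 213.33 px.
The top-left point is one-third across and one-third down within the crop:
x = 2259 + 1 × 522.33 ≈ 2781; y = 1707 + 1 × 213.33 ≈ 1920.

x = 2781 px, y = 1920 px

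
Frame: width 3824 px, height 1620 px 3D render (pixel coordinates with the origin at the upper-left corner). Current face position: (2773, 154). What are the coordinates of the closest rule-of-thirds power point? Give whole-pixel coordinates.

Third lines: x ∈ {1275, 2549}, y ∈ {540, 1080}.
2773 is closer to x = 2549; 154 is closer to y = 540.
So the nearest intersection is the upper-right power point.

x = 2549 px, y = 540 px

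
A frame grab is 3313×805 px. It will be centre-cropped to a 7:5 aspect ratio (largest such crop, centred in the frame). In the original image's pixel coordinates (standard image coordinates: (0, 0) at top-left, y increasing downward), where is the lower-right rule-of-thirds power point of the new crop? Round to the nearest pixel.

(1844, 537)

3313/805 > 7/5, so the 7:5 crop keeps the full height 805 and trims width to 805 × 7/5 = 1127.00 px.
Left offset = (3313 − 1127.00)/2 = 1093.00 px; top offset = 0.
Lower-right is two-thirds across and two-thirds down within the crop:
x = 1093.00 + 2 × 1127.00/3 ≈ 1844; y = 0.00 + 2 × 805.00/3 ≈ 537.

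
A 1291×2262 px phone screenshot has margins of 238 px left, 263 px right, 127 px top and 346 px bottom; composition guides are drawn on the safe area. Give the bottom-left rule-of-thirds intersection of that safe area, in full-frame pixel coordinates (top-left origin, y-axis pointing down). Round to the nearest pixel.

x = 501 px, y = 1320 px

Content width = 1291 − 238 − 263 = 790 px; content height = 2262 − 127 − 346 = 1789 px.
Bottom-left is one-third across and two-thirds down within the safe area.
x = 238 + 1 × 790/3 = 238 + 263.33 ≈ 501
y = 127 + 2 × 1789/3 = 127 + 1192.67 ≈ 1320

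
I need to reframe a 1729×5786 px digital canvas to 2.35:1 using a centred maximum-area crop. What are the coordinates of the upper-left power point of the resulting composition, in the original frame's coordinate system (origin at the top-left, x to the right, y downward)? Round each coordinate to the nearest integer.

(576, 2770)

1729/5786 < 2.35/1, so the 2.35:1 crop keeps the full width 1729 and trims height to 1729 × 1/2.35 = 735.74 px.
Top offset = (5786 − 735.74)/2 = 2525.13 px; left offset = 0.
Upper-left is one-third across and one-third down within the crop:
x = 0.00 + 1 × 1729.00/3 ≈ 576; y = 2525.13 + 1 × 735.74/3 ≈ 2770.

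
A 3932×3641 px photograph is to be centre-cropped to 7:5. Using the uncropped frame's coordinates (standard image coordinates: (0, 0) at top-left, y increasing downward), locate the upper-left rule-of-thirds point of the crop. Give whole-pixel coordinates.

(1311, 1352)

3932/3641 < 7/5, so the 7:5 crop keeps the full width 3932 and trims height to 3932 × 5/7 = 2808.57 px.
Top offset = (3641 − 2808.57)/2 = 416.21 px; left offset = 0.
Upper-left is one-third across and one-third down within the crop:
x = 0.00 + 1 × 3932.00/3 ≈ 1311; y = 416.21 + 1 × 2808.57/3 ≈ 1352.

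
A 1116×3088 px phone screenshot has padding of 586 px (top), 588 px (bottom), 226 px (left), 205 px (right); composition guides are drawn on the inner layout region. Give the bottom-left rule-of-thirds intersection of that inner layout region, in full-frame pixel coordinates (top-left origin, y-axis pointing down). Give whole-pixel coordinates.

(454, 1862)

Content width = 1116 − 226 − 205 = 685 px; content height = 3088 − 586 − 588 = 1914 px.
Bottom-left is one-third across and two-thirds down within the inner layout region.
x = 226 + 1 × 685/3 = 226 + 228.33 ≈ 454
y = 586 + 2 × 1914/3 = 586 + 1276.00 ≈ 1862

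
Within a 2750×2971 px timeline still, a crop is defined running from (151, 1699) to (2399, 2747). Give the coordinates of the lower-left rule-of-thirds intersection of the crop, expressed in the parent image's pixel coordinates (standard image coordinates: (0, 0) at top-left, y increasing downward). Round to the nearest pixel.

x = 900 px, y = 2398 px

Crop width = 2399 − 151 = 2248 px; one third is 749.33 px.
Crop height = 2747 − 1699 = 1048 px; one third is 349.33 px.
The lower-left point is one-third across and two-thirds down within the crop:
x = 151 + 1 × 749.33 ≈ 900; y = 1699 + 2 × 349.33 ≈ 2398.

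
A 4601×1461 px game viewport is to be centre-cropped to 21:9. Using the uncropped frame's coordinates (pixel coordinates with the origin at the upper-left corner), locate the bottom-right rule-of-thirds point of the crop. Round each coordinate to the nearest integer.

4601/1461 > 21/9, so the 21:9 crop keeps the full height 1461 and trims width to 1461 × 21/9 = 3409.00 px.
Left offset = (4601 − 3409.00)/2 = 596.00 px; top offset = 0.
Bottom-right is two-thirds across and two-thirds down within the crop:
x = 596.00 + 2 × 3409.00/3 ≈ 2869; y = 0.00 + 2 × 1461.00/3 ≈ 974.

(2869, 974)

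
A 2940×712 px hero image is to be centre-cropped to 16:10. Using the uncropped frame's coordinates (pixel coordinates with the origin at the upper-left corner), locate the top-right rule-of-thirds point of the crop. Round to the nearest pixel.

x = 1660 px, y = 237 px

2940/712 > 16/10, so the 16:10 crop keeps the full height 712 and trims width to 712 × 16/10 = 1139.20 px.
Left offset = (2940 − 1139.20)/2 = 900.40 px; top offset = 0.
Top-right is two-thirds across and one-third down within the crop:
x = 900.40 + 2 × 1139.20/3 ≈ 1660; y = 0.00 + 1 × 712.00/3 ≈ 237.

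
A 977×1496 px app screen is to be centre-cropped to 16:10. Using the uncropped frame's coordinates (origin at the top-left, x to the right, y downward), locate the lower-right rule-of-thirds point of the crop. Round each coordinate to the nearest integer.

977/1496 < 16/10, so the 16:10 crop keeps the full width 977 and trims height to 977 × 10/16 = 610.62 px.
Top offset = (1496 − 610.62)/2 = 442.69 px; left offset = 0.
Lower-right is two-thirds across and two-thirds down within the crop:
x = 0.00 + 2 × 977.00/3 ≈ 651; y = 442.69 + 2 × 610.62/3 ≈ 850.

(651, 850)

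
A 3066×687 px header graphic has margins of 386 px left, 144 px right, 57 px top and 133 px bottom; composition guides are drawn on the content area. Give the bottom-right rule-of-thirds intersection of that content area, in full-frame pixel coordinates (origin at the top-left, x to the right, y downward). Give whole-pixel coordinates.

(2077, 388)

Content width = 3066 − 386 − 144 = 2536 px; content height = 687 − 57 − 133 = 497 px.
Bottom-right is two-thirds across and two-thirds down within the content area.
x = 386 + 2 × 2536/3 = 386 + 1690.67 ≈ 2077
y = 57 + 2 × 497/3 = 57 + 331.33 ≈ 388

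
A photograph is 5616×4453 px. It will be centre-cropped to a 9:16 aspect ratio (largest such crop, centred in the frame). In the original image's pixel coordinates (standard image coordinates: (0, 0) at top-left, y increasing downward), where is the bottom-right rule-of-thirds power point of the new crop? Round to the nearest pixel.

x = 3225 px, y = 2969 px

5616/4453 > 9/16, so the 9:16 crop keeps the full height 4453 and trims width to 4453 × 9/16 = 2504.81 px.
Left offset = (5616 − 2504.81)/2 = 1555.59 px; top offset = 0.
Bottom-right is two-thirds across and two-thirds down within the crop:
x = 1555.59 + 2 × 2504.81/3 ≈ 3225; y = 0.00 + 2 × 4453.00/3 ≈ 2969.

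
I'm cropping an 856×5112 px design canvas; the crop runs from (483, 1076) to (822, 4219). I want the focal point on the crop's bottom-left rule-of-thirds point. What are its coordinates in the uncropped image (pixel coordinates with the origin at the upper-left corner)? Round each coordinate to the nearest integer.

x = 596 px, y = 3171 px

Crop width = 822 − 483 = 339 px; one third is 113.00 px.
Crop height = 4219 − 1076 = 3143 px; one third is 1047.67 px.
The bottom-left point is one-third across and two-thirds down within the crop:
x = 483 + 1 × 113.00 ≈ 596; y = 1076 + 2 × 1047.67 ≈ 3171.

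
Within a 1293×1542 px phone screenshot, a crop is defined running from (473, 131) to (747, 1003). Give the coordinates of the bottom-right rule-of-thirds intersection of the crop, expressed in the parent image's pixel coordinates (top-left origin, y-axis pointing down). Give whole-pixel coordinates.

Crop width = 747 − 473 = 274 px; one third is 91.33 px.
Crop height = 1003 − 131 = 872 px; one third is 290.67 px.
The bottom-right point is two-thirds across and two-thirds down within the crop:
x = 473 + 2 × 91.33 ≈ 656; y = 131 + 2 × 290.67 ≈ 712.

x = 656 px, y = 712 px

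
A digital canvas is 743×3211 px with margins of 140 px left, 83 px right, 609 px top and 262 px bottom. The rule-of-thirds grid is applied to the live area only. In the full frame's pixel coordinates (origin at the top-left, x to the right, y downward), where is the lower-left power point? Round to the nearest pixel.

x = 313 px, y = 2169 px

Content width = 743 − 140 − 83 = 520 px; content height = 3211 − 609 − 262 = 2340 px.
Lower-left is one-third across and two-thirds down within the live area.
x = 140 + 1 × 520/3 = 140 + 173.33 ≈ 313
y = 609 + 2 × 2340/3 = 609 + 1560.00 ≈ 2169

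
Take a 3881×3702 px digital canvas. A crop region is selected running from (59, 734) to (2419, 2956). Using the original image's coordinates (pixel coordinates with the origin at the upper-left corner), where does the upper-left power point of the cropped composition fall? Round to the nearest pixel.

Crop width = 2419 − 59 = 2360 px; one third is 786.67 px.
Crop height = 2956 − 734 = 2222 px; one third is 740.67 px.
The upper-left point is one-third across and one-third down within the crop:
x = 59 + 1 × 786.67 ≈ 846; y = 734 + 1 × 740.67 ≈ 1475.

x = 846 px, y = 1475 px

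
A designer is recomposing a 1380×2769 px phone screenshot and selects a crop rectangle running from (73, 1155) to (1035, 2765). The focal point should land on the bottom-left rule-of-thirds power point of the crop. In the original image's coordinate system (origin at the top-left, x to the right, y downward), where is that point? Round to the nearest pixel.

Crop width = 1035 − 73 = 962 px; one third is 320.67 px.
Crop height = 2765 − 1155 = 1610 px; one third is 536.67 px.
The bottom-left point is one-third across and two-thirds down within the crop:
x = 73 + 1 × 320.67 ≈ 394; y = 1155 + 2 × 536.67 ≈ 2228.

(394, 2228)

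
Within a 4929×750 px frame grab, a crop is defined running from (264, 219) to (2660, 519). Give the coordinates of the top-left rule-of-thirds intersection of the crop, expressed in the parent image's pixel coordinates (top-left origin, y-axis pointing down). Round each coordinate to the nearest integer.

x = 1063 px, y = 319 px

Crop width = 2660 − 264 = 2396 px; one third is 798.67 px.
Crop height = 519 − 219 = 300 px; one third is 100.00 px.
The top-left point is one-third across and one-third down within the crop:
x = 264 + 1 × 798.67 ≈ 1063; y = 219 + 1 × 100.00 ≈ 319.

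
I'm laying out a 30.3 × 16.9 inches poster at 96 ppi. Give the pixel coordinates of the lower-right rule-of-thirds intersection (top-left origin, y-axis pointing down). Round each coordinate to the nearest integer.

In pixels the canvas is 30.3 × 96 = 2908.8 wide and 16.9 × 96 = 1622.4 tall.
The lower-right point is two-thirds across and two-thirds down:
x = 2 × 2908.8/3 ≈ 1939; y = 2 × 1622.4/3 ≈ 1082.

(1939, 1082)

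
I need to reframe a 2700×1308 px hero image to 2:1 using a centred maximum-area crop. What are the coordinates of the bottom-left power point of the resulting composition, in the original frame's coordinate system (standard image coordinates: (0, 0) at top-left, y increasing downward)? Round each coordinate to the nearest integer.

2700/1308 > 2/1, so the 2:1 crop keeps the full height 1308 and trims width to 1308 × 2/1 = 2616.00 px.
Left offset = (2700 − 2616.00)/2 = 42.00 px; top offset = 0.
Bottom-left is one-third across and two-thirds down within the crop:
x = 42.00 + 1 × 2616.00/3 ≈ 914; y = 0.00 + 2 × 1308.00/3 ≈ 872.

x = 914 px, y = 872 px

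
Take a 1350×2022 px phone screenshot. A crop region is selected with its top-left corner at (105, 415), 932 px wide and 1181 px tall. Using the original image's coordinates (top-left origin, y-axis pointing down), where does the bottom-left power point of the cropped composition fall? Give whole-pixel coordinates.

x = 416 px, y = 1202 px

One third of the crop width 932 is 310.67 px.
One third of the crop height 1181 is 393.67 px.
The bottom-left point is one-third across and two-thirds down within the crop:
x = 105 + 1 × 310.67 ≈ 416; y = 415 + 2 × 393.67 ≈ 1202.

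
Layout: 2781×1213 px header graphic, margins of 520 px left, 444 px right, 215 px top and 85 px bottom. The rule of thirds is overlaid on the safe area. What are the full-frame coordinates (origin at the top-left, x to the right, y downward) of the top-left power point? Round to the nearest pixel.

Content width = 2781 − 520 − 444 = 1817 px; content height = 1213 − 215 − 85 = 913 px.
Top-left is one-third across and one-third down within the safe area.
x = 520 + 1 × 1817/3 = 520 + 605.67 ≈ 1126
y = 215 + 1 × 913/3 = 215 + 304.33 ≈ 519

x = 1126 px, y = 519 px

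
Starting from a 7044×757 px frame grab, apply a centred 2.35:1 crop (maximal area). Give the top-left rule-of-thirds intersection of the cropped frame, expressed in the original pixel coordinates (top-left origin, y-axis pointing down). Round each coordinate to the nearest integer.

x = 3226 px, y = 252 px

7044/757 > 2.35/1, so the 2.35:1 crop keeps the full height 757 and trims width to 757 × 2.35/1 = 1778.95 px.
Left offset = (7044 − 1778.95)/2 = 2632.53 px; top offset = 0.
Top-left is one-third across and one-third down within the crop:
x = 2632.53 + 1 × 1778.95/3 ≈ 3226; y = 0.00 + 1 × 757.00/3 ≈ 252.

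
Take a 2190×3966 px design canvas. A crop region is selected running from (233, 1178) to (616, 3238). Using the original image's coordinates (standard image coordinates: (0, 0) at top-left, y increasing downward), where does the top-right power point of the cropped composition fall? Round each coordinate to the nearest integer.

Crop width = 616 − 233 = 383 px; one third is 127.67 px.
Crop height = 3238 − 1178 = 2060 px; one third is 686.67 px.
The top-right point is two-thirds across and one-third down within the crop:
x = 233 + 2 × 127.67 ≈ 488; y = 1178 + 1 × 686.67 ≈ 1865.

(488, 1865)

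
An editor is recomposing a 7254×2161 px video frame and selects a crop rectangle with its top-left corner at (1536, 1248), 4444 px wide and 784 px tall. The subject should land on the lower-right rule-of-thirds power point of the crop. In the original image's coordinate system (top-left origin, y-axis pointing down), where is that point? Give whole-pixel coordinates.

One third of the crop width 4444 is 1481.33 px.
One third of the crop height 784 is 261.33 px.
The lower-right point is two-thirds across and two-thirds down within the crop:
x = 1536 + 2 × 1481.33 ≈ 4499; y = 1248 + 2 × 261.33 ≈ 1771.

x = 4499 px, y = 1771 px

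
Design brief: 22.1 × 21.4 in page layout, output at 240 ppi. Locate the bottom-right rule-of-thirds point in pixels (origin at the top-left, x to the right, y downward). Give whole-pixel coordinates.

x = 3536 px, y = 3424 px

In pixels the canvas is 22.1 × 240 = 5304 wide and 21.4 × 240 = 5136 tall.
The bottom-right point is two-thirds across and two-thirds down:
x = 2 × 5304/3 ≈ 3536; y = 2 × 5136/3 ≈ 3424.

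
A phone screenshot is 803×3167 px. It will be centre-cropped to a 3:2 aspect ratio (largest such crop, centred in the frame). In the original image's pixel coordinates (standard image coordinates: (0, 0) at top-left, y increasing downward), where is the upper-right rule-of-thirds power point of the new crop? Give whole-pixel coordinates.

803/3167 < 3/2, so the 3:2 crop keeps the full width 803 and trims height to 803 × 2/3 = 535.33 px.
Top offset = (3167 − 535.33)/2 = 1315.83 px; left offset = 0.
Upper-right is two-thirds across and one-third down within the crop:
x = 0.00 + 2 × 803.00/3 ≈ 535; y = 1315.83 + 1 × 535.33/3 ≈ 1494.

x = 535 px, y = 1494 px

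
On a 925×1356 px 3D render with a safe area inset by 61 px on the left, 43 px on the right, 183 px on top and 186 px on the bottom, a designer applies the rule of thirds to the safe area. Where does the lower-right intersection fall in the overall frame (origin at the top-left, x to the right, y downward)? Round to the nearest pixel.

Content width = 925 − 61 − 43 = 821 px; content height = 1356 − 183 − 186 = 987 px.
Lower-right is two-thirds across and two-thirds down within the safe area.
x = 61 + 2 × 821/3 = 61 + 547.33 ≈ 608
y = 183 + 2 × 987/3 = 183 + 658.00 ≈ 841

(608, 841)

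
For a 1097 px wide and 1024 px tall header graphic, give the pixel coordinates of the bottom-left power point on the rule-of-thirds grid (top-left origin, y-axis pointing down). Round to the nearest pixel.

The bottom-left point sits one-third of the way across and two-thirds of the way down.
x = 1 × 1097/3 ≈ 366; y = 2 × 1024/3 ≈ 683.

(366, 683)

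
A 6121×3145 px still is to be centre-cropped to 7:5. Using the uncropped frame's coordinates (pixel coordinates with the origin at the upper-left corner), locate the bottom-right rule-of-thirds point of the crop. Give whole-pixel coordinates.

6121/3145 > 7/5, so the 7:5 crop keeps the full height 3145 and trims width to 3145 × 7/5 = 4403.00 px.
Left offset = (6121 − 4403.00)/2 = 859.00 px; top offset = 0.
Bottom-right is two-thirds across and two-thirds down within the crop:
x = 859.00 + 2 × 4403.00/3 ≈ 3794; y = 0.00 + 2 × 3145.00/3 ≈ 2097.

x = 3794 px, y = 2097 px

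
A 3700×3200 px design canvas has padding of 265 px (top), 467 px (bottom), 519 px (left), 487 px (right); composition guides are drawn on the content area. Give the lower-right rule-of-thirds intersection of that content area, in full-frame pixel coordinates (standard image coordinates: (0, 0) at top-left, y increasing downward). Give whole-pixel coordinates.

x = 2315 px, y = 1910 px

Content width = 3700 − 519 − 487 = 2694 px; content height = 3200 − 265 − 467 = 2468 px.
Lower-right is two-thirds across and two-thirds down within the content area.
x = 519 + 2 × 2694/3 = 519 + 1796.00 ≈ 2315
y = 265 + 2 × 2468/3 = 265 + 1645.33 ≈ 1910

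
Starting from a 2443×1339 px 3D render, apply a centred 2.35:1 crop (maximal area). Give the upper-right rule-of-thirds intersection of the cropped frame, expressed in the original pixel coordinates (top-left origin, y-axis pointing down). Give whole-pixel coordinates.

(1629, 496)

2443/1339 < 2.35/1, so the 2.35:1 crop keeps the full width 2443 and trims height to 2443 × 1/2.35 = 1039.57 px.
Top offset = (1339 − 1039.57)/2 = 149.71 px; left offset = 0.
Upper-right is two-thirds across and one-third down within the crop:
x = 0.00 + 2 × 2443.00/3 ≈ 1629; y = 149.71 + 1 × 1039.57/3 ≈ 496.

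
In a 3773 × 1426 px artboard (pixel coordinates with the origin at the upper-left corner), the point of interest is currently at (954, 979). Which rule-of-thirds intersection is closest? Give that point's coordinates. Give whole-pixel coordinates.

(1258, 951)

Third lines: x ∈ {1258, 2515}, y ∈ {475, 951}.
954 is closer to x = 1258; 979 is closer to y = 951.
So the nearest intersection is the lower-left power point.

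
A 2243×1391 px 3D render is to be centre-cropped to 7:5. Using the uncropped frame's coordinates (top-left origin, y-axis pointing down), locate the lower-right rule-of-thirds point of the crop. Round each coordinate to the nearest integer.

2243/1391 > 7/5, so the 7:5 crop keeps the full height 1391 and trims width to 1391 × 7/5 = 1947.40 px.
Left offset = (2243 − 1947.40)/2 = 147.80 px; top offset = 0.
Lower-right is two-thirds across and two-thirds down within the crop:
x = 147.80 + 2 × 1947.40/3 ≈ 1446; y = 0.00 + 2 × 1391.00/3 ≈ 927.

(1446, 927)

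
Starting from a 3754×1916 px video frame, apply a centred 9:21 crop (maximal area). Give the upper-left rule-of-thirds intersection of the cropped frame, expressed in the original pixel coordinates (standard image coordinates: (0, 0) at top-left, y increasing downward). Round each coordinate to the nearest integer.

(1740, 639)

3754/1916 > 9/21, so the 9:21 crop keeps the full height 1916 and trims width to 1916 × 9/21 = 821.14 px.
Left offset = (3754 − 821.14)/2 = 1466.43 px; top offset = 0.
Upper-left is one-third across and one-third down within the crop:
x = 1466.43 + 1 × 821.14/3 ≈ 1740; y = 0.00 + 1 × 1916.00/3 ≈ 639.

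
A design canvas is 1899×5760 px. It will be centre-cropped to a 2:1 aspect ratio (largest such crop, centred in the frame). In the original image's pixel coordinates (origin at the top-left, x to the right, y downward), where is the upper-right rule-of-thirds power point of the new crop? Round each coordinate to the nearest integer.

(1266, 2722)

1899/5760 < 2/1, so the 2:1 crop keeps the full width 1899 and trims height to 1899 × 1/2 = 949.50 px.
Top offset = (5760 − 949.50)/2 = 2405.25 px; left offset = 0.
Upper-right is two-thirds across and one-third down within the crop:
x = 0.00 + 2 × 1899.00/3 ≈ 1266; y = 2405.25 + 1 × 949.50/3 ≈ 2722.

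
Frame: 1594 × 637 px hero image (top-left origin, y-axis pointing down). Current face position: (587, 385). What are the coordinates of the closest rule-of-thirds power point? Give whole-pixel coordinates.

Third lines: x ∈ {531, 1063}, y ∈ {212, 425}.
587 is closer to x = 531; 385 is closer to y = 425.
So the nearest intersection is the lower-left power point.

x = 531 px, y = 425 px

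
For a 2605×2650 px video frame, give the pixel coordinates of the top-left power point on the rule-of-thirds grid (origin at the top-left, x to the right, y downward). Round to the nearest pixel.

The top-left point sits one-third of the way across and one-third of the way down.
x = 1 × 2605/3 ≈ 868; y = 1 × 2650/3 ≈ 883.

(868, 883)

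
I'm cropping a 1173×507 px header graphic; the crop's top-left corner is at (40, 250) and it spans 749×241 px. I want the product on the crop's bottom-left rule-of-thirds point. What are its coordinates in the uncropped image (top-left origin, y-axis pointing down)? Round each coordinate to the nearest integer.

x = 290 px, y = 411 px

One third of the crop width 749 is 249.67 px.
One third of the crop height 241 is 80.33 px.
The bottom-left point is one-third across and two-thirds down within the crop:
x = 40 + 1 × 249.67 ≈ 290; y = 250 + 2 × 80.33 ≈ 411.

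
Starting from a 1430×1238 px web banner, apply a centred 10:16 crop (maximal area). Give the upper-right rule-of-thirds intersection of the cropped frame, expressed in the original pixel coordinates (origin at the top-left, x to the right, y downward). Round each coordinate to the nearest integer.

x = 844 px, y = 413 px

1430/1238 > 10/16, so the 10:16 crop keeps the full height 1238 and trims width to 1238 × 10/16 = 773.75 px.
Left offset = (1430 − 773.75)/2 = 328.12 px; top offset = 0.
Upper-right is two-thirds across and one-third down within the crop:
x = 328.12 + 2 × 773.75/3 ≈ 844; y = 0.00 + 1 × 1238.00/3 ≈ 413.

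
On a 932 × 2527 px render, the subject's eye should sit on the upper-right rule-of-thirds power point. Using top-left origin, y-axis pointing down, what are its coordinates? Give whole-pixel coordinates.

(621, 842)

The upper-right point sits two-thirds of the way across and one-third of the way down.
x = 2 × 932/3 ≈ 621; y = 1 × 2527/3 ≈ 842.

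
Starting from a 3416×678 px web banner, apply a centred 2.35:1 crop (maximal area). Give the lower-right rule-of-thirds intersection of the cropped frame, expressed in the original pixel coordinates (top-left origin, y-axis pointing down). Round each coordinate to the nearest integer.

(1974, 452)

3416/678 > 2.35/1, so the 2.35:1 crop keeps the full height 678 and trims width to 678 × 2.35/1 = 1593.30 px.
Left offset = (3416 − 1593.30)/2 = 911.35 px; top offset = 0.
Lower-right is two-thirds across and two-thirds down within the crop:
x = 911.35 + 2 × 1593.30/3 ≈ 1974; y = 0.00 + 2 × 678.00/3 ≈ 452.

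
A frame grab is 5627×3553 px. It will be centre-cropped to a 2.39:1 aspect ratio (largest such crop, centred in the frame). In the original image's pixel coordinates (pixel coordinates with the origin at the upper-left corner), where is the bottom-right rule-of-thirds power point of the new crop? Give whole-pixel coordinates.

x = 3751 px, y = 2169 px

5627/3553 < 2.39/1, so the 2.39:1 crop keeps the full width 5627 and trims height to 5627 × 1/2.39 = 2354.39 px.
Top offset = (3553 − 2354.39)/2 = 599.30 px; left offset = 0.
Bottom-right is two-thirds across and two-thirds down within the crop:
x = 0.00 + 2 × 5627.00/3 ≈ 3751; y = 599.30 + 2 × 2354.39/3 ≈ 2169.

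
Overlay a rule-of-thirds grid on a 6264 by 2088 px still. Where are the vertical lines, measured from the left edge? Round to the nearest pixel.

6264 / 3 = 2088, so the vertical lines sit at one and two thirds of 6264.

x = 2088 px and x = 4176 px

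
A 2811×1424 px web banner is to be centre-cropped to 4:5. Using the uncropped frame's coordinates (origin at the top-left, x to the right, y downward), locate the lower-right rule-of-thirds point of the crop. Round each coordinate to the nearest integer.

x = 1595 px, y = 949 px

2811/1424 > 4/5, so the 4:5 crop keeps the full height 1424 and trims width to 1424 × 4/5 = 1139.20 px.
Left offset = (2811 − 1139.20)/2 = 835.90 px; top offset = 0.
Lower-right is two-thirds across and two-thirds down within the crop:
x = 835.90 + 2 × 1139.20/3 ≈ 1595; y = 0.00 + 2 × 1424.00/3 ≈ 949.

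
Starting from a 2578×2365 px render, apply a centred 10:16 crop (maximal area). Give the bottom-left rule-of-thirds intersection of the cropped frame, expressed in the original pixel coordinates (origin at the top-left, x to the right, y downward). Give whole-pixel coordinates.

(1043, 1577)

2578/2365 > 10/16, so the 10:16 crop keeps the full height 2365 and trims width to 2365 × 10/16 = 1478.12 px.
Left offset = (2578 − 1478.12)/2 = 549.94 px; top offset = 0.
Bottom-left is one-third across and two-thirds down within the crop:
x = 549.94 + 1 × 1478.12/3 ≈ 1043; y = 0.00 + 2 × 2365.00/3 ≈ 1577.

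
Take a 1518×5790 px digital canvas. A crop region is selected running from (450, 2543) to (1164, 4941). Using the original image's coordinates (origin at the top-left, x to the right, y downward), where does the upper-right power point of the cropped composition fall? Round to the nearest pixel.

(926, 3342)

Crop width = 1164 − 450 = 714 px; one third is 238.00 px.
Crop height = 4941 − 2543 = 2398 px; one third is 799.33 px.
The upper-right point is two-thirds across and one-third down within the crop:
x = 450 + 2 × 238.00 ≈ 926; y = 2543 + 1 × 799.33 ≈ 3342.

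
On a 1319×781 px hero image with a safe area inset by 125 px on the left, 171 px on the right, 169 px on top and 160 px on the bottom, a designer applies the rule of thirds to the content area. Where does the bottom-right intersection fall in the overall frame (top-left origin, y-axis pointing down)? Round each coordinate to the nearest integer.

x = 807 px, y = 470 px

Content width = 1319 − 125 − 171 = 1023 px; content height = 781 − 169 − 160 = 452 px.
Bottom-right is two-thirds across and two-thirds down within the content area.
x = 125 + 2 × 1023/3 = 125 + 682.00 ≈ 807
y = 169 + 2 × 452/3 = 169 + 301.33 ≈ 470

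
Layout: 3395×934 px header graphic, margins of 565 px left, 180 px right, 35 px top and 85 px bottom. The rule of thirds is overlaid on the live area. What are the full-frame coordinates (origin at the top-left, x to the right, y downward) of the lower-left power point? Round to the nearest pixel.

(1448, 578)

Content width = 3395 − 565 − 180 = 2650 px; content height = 934 − 35 − 85 = 814 px.
Lower-left is one-third across and two-thirds down within the live area.
x = 565 + 1 × 2650/3 = 565 + 883.33 ≈ 1448
y = 35 + 2 × 814/3 = 35 + 542.67 ≈ 578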